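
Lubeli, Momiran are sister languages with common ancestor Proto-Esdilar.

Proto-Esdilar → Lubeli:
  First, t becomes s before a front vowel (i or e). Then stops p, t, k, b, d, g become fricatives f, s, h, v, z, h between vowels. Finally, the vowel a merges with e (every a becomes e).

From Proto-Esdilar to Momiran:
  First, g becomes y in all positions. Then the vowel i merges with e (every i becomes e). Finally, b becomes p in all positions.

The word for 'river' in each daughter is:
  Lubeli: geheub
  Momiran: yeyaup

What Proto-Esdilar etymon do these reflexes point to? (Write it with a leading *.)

*gegaub

Position 4: Lubeli has e, Momiran has a. Momiran preserves a here (none of its changes turn any other segment into a), so the proto-segment is *a.
Position 3: Lubeli has h, Momiran has y. Taking the neighbouring segments as reconstructed: Lubeli h could go back to *k or *g or *h; Momiran y could go back to *g or *y — the one source consistent with every daughter is *g.
Position 1: Lubeli has g, Momiran has y. Lubeli preserves g here (none of its changes turn any other segment into g), so the proto-segment is *g.
Verify the candidate proto-form against each daughter:
Lubeli: *gegaub > gehaub > geheub  (by intervocalic lenition, vowel merger)
Momiran: *gegaub
  gegaub → yeyaub   [unconditioned shift]
  yeyaub (rule 2 does not apply)
  yeyaub → yeyaup   [unconditioned shift]
  giving Momiran yeyaup.
No other proto-form is consistent with every reflex, so the reconstruction is *gegaub.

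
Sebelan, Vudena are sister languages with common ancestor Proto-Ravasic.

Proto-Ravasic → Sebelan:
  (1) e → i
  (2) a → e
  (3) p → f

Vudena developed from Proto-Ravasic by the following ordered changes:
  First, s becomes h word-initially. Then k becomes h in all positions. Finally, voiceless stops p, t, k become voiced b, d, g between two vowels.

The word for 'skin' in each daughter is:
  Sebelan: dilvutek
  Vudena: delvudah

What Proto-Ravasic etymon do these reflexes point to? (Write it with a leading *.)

*delvutak

Position 6: Sebelan has t, Vudena has d. Sebelan preserves t here (none of its changes turn any other segment into t), so the proto-segment is *t.
Position 7: Sebelan has e, Vudena has a. Vudena preserves a here (none of its changes turn any other segment into a), so the proto-segment is *a.
This points to *delvutak. Verify forward in each daughter:
Sebelan: *delvutak > dilvutak > dilvutek  (by vowel merger, vowel merger)
Vudena: *delvutak > delvutah > delvudah  (by unconditioned shift, intervocalic voicing)
Only *delvutak yields all of Sebelan dilvutek, Vudena delvudah.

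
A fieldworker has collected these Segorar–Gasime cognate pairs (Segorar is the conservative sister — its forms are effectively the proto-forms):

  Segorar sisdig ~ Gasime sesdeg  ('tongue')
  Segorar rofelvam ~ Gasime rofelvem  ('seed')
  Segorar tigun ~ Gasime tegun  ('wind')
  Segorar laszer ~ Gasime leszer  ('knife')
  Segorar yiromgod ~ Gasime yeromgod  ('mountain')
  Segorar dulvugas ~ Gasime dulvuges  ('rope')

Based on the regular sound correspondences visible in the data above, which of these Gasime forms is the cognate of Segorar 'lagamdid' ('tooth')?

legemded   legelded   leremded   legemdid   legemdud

legemded

laszer ~ leszer, dulvugas ~ dulvuges — Segorar a corresponds to Gasime e after a consonant, before a consonant other than r, m, n, p, b, f, v.
rofelvam ~ rofelvem — Segorar a corresponds to Gasime e after a consonant, before a nasal.
sisdig ~ sesdeg, tigun ~ tegun — Segorar i corresponds to Gasime e after a consonant, before a consonant other than r, m, n, p, b, f, v.
Applying these to Segorar 'lagamdid':
  lagamdid → legamdid   (a→e after a consonant, before a consonant other than r, m, n, p, b, f, v)
  legamdid → legemdid   (a→e after a consonant, before a nasal)
  legemdid → legemded   (i→e after a consonant, before a consonant other than r, m, n, p, b, f, v)
So the Gasime cognate is 'legemded'.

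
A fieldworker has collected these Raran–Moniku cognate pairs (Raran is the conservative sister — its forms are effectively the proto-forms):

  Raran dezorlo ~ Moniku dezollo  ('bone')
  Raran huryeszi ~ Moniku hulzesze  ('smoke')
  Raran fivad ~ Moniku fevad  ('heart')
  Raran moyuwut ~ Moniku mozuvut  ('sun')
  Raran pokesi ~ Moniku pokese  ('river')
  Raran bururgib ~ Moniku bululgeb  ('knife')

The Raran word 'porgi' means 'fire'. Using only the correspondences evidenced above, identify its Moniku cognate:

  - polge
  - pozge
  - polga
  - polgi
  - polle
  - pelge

polge

dezorlo ~ dezollo, huryeszi ~ hulzesze — Raran r corresponds to Moniku l after a vowel, before a consonant other than r, m, n, p, b, f, v.
huryeszi ~ hulzesze, pokesi ~ pokese — Raran i corresponds to Moniku e word-finally.
Applying these to Raran 'porgi':
  porgi → polgi   (r→l after a vowel, before a consonant other than r, m, n, p, b, f, v)
  polgi → polge   (i→e word-finally)
So the Moniku cognate is 'polge'.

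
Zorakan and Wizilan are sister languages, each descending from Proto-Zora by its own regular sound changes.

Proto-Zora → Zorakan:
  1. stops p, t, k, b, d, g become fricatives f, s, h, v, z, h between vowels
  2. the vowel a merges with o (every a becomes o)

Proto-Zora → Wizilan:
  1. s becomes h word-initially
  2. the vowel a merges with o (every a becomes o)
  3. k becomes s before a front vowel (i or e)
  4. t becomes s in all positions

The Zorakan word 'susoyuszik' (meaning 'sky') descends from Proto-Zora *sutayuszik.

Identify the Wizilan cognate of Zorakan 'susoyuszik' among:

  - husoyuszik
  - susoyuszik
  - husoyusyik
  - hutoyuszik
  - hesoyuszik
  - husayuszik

husoyuszik

Wizilan: *sutayuszik > hutayuszik > hutoyuszik > husoyuszik  (by debuccalisation, vowel merger, unconditioned shift)
Only 'husoyuszik' matches the regular Wizilan development of *sutayuszik.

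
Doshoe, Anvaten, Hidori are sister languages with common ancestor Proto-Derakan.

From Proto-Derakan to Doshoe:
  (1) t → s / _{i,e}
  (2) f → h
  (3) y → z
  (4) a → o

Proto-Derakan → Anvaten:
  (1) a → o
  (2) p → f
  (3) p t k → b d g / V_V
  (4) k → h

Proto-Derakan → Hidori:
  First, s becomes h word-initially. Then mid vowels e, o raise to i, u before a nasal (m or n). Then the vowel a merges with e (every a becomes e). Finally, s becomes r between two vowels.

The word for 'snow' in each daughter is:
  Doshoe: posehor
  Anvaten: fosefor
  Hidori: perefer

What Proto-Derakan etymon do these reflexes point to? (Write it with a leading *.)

*pasefar

Position 2: Doshoe has o, Anvaten has o, Hidori has e. Taking the neighbouring segments as reconstructed: Doshoe o could go back to *a or *o; Anvaten o could go back to *a or *o; Hidori e could go back to *a or *e — the one source consistent with every daughter is *a.
Position 6: Doshoe has o, Anvaten has o, Hidori has e. Taking the neighbouring segments as reconstructed: Doshoe o could go back to *a or *o; Anvaten o could go back to *a or *o; Hidori e could go back to *a or *e — the one source consistent with every daughter is *a.
Position 1: Doshoe has p, Anvaten has f, Hidori has p. Doshoe preserves p here (none of its changes turn any other segment into p), so the proto-segment is *p.
Verify the candidate proto-form against each daughter:
Doshoe: *pasefar
  pasefar (rule 1 does not apply)
  pasefar → pasehar   [unconditioned shift]
  pasehar (rule 3 does not apply)
  pasehar → posehor   [vowel merger]
  giving Doshoe posehor.
Anvaten: *pasefar > posefor > fosefor  (by vowel merger, unconditioned shift)
Hidori: start from *pasefar.
  rule 1: no change — pasefar
  rule 2: no change — pasefar
  rule 3 (vowel merger): pasefar → pesefer
  rule 4 (rhotacism): pesefer → perefer
  ⇒ Hidori perefer
Only *pasefar yields all of Doshoe posehor, Anvaten fosefor, Hidori perefer.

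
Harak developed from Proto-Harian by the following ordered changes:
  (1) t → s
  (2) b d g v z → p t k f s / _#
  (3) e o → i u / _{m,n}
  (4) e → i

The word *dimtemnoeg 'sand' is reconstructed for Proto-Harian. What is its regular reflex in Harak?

Harak: start from *dimtemnoeg.
  rule 1 (unconditioned shift): dimtemnoeg → dimsemnoeg
  rule 2 (final devoicing): dimsemnoeg → dimsemnoek
  rule 3 (pre-nasal raising): dimsemnoek → dimsimnoek
  rule 4 (vowel merger): dimsimnoek → dimsimnoik
  ⇒ Harak dimsimnoik

dimsimnoik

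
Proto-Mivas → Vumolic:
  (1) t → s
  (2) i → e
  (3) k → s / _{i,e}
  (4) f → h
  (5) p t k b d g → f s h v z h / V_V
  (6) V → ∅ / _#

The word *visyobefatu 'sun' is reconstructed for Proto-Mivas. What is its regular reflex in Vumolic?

vesyovehas

Vumolic: start from *visyobefatu.
  rule 1 (unconditioned shift): visyobefatu → visyobefasu
  rule 2 (vowel merger): visyobefasu → vesyobefasu
  rule 3: no change — vesyobefasu
  rule 4 (unconditioned shift): vesyobefasu → vesyobehasu
  rule 5 (intervocalic lenition): vesyobehasu → vesyovehasu
  rule 6 (apocope): vesyovehasu → vesyovehas
  ⇒ Vumolic vesyovehas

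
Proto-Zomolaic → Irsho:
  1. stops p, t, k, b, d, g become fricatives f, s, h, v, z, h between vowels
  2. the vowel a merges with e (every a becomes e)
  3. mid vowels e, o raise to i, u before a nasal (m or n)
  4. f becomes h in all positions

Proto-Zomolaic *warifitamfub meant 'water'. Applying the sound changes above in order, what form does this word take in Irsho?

Irsho: *warifitamfub
  warifitamfub → warifisamfub   [intervocalic lenition]
  warifisamfub → werifisemfub   [vowel merger]
  werifisemfub → werifisimfub   [pre-nasal raising]
  werifisimfub → werihisimhub   [unconditioned shift]
  giving Irsho werihisimhub.

werihisimhub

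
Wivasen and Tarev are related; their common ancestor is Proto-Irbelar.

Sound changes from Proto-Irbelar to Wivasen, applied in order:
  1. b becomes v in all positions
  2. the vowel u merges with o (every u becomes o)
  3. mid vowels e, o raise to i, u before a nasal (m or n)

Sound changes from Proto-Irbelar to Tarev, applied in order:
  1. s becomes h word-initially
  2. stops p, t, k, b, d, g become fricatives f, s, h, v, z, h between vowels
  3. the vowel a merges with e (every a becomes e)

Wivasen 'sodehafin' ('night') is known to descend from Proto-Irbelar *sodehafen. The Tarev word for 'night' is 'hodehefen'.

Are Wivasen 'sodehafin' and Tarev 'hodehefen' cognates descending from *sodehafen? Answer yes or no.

no

Derive the expected Tarev reflex of *sodehafen:
Tarev: *sodehafen
  sodehafen → hodehafen   [debuccalisation]
  hodehafen → hozehafen   [intervocalic lenition]
  hozehafen → hozehefen   [vowel merger]
  giving Tarev hozehefen.
The regular Tarev reflex would be 'hozehefen', but the attested form is 'hodehefen'. The correspondence is irregular, so they are not cognates (the Tarev form has a different source).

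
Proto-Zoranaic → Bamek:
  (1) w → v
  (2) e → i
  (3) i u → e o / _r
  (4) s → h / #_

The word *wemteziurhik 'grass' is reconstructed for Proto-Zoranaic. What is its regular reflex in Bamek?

vimtiziorhik

Bamek: *wemteziurhik
  wemteziurhik → vemteziurhik   [unconditioned shift]
  vemteziurhik → vimtiziurhik   [vowel merger]
  vimtiziurhik → vimtiziorhik   [pre-rhotic lowering]
  vimtiziorhik (rule 4 does not apply)
  giving Bamek vimtiziorhik.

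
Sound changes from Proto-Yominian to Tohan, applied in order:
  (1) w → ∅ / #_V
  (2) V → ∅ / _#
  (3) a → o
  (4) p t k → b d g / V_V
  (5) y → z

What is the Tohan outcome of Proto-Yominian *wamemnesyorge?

omemneszorg

Tohan: *wamemnesyorge > amemnesyorge > amemnesyorg > omemnesyorg > omemneszorg  (by glide loss, apocope, vowel merger, unconditioned shift)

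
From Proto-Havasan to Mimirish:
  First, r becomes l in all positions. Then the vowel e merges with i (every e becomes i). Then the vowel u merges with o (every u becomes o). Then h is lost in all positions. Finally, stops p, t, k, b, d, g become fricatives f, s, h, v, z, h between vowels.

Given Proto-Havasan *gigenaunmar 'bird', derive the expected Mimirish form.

gihinaonmal

Mimirish: start from *gigenaunmar.
  rule 1 (unconditioned shift): gigenaunmar → gigenaunmal
  rule 2 (vowel merger): gigenaunmal → giginaunmal
  rule 3 (vowel merger): giginaunmal → giginaonmal
  rule 4: no change — giginaonmal
  rule 5 (intervocalic lenition): giginaonmal → gihinaonmal
  ⇒ Mimirish gihinaonmal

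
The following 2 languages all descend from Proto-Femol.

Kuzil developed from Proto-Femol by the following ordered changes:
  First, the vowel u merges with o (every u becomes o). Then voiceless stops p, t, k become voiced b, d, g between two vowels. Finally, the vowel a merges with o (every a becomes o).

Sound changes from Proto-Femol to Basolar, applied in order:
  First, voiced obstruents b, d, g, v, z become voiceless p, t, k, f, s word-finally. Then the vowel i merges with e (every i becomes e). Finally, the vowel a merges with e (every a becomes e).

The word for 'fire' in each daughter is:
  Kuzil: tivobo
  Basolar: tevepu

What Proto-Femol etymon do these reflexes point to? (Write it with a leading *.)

*tivapu

Position 6: Kuzil has o, Basolar has u. Basolar preserves u here (none of its changes turn any other segment into u), so the proto-segment is *u.
Position 2: Kuzil has i, Basolar has e. Kuzil preserves i here (none of its changes turn any other segment into i), so the proto-segment is *i.
Verify the candidate proto-form against each daughter:
Kuzil: *tivapu > tivapo > tivabo > tivobo  (by vowel merger, intervocalic voicing, vowel merger)
Basolar: start from *tivapu.
  rule 1: no change — tivapu
  rule 2 (vowel merger): tivapu → tevapu
  rule 3 (vowel merger): tevapu → tevepu
  ⇒ Basolar tevepu
Only *tivapu yields all of Kuzil tivobo, Basolar tevepu.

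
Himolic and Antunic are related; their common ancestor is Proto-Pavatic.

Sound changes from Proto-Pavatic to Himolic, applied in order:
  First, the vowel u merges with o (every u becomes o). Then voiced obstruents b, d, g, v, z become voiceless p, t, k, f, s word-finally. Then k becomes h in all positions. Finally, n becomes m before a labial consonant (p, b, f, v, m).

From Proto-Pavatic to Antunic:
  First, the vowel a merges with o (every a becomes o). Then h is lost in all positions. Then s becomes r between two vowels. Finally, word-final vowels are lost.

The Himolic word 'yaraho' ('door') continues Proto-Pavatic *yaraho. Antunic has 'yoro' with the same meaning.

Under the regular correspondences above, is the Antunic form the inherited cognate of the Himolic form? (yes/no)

yes

Derive the expected Antunic reflex of *yaraho:
Antunic: *yaraho > yoroho > yoroo > yoro  (by vowel merger, h-loss, apocope)
Antunic 'yoro' matches the regular reflex exactly, so the pair is cognate.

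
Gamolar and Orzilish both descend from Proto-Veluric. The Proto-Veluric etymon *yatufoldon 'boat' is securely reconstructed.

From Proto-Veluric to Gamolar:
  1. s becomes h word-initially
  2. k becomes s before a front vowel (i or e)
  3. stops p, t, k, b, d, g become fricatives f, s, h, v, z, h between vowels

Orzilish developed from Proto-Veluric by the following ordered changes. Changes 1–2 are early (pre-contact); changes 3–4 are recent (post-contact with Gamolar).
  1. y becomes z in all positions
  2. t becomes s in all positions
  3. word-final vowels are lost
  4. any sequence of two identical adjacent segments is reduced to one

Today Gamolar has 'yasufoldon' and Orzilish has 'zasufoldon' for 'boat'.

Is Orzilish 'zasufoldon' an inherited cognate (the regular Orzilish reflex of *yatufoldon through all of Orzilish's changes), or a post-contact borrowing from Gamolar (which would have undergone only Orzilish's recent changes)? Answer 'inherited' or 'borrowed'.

inherited

If inherited, *yatufoldon would pass through all of Orzilish's changes:
Orzilish: *yatufoldon > zatufoldon > zasufoldon  (by unconditioned shift, unconditioned shift)
If borrowed from Gamolar 'yasufoldon' after the early changes, it would undergo only the recent ones:
  rule 3 (apocope): no change (yasufoldon)
  rule 4 (degemination): no change (yasufoldon)
  ⇒ as a loan: yasufoldon
Orzilish 'zasufoldon' matches the inherited outcome exactly, so it is an inherited cognate, not a loan.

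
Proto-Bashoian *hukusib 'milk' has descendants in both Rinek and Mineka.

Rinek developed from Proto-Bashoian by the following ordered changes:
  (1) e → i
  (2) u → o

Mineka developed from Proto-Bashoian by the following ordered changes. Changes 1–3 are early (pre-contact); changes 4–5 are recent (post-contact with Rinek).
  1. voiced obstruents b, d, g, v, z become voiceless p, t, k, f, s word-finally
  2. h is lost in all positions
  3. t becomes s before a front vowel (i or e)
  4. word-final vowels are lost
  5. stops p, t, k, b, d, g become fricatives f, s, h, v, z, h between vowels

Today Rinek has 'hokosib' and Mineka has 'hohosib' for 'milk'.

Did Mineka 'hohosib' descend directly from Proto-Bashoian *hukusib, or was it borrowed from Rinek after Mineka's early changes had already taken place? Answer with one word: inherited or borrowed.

borrowed

If inherited, *hukusib would pass through all of Mineka's changes:
Mineka: *hukusib > hukusip > ukusip > uhusip  (by final devoicing, h-loss, intervocalic lenition)
If borrowed from Rinek 'hokosib' after the early changes, it would undergo only the recent ones:
  rule 4 (apocope): no change (hokosib)
  rule 5 (intervocalic lenition): hokosib → hohosib
  ⇒ as a loan: hohosib
Mineka 'hohosib' matches the loan outcome 'hohosib', not the inherited 'uhusip' — it skipped the early Mineka changes, so it was borrowed from Rinek.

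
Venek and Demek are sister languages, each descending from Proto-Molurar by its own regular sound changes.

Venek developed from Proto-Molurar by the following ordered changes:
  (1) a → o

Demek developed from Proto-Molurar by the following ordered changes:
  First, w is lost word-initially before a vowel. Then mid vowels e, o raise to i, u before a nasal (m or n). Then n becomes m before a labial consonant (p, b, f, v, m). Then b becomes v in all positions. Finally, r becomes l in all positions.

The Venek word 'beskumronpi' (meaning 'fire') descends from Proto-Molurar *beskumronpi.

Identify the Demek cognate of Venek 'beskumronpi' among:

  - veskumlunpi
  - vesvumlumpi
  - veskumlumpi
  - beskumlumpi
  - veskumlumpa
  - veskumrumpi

veskumlumpi

Demek: *beskumronpi > beskumrunpi > beskumrumpi > veskumrumpi > veskumlumpi  (by pre-nasal raising, nasal place assimilation, unconditioned shift, unconditioned shift)
The other candidates each miss or misapply at least one Demek change.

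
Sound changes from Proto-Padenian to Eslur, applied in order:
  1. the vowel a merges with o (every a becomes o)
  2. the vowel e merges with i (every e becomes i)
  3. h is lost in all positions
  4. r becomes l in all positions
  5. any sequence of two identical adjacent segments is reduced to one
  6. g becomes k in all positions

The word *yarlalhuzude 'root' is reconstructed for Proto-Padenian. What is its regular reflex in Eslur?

Eslur: *yarlalhuzude
  yarlalhuzude → yorlolhuzude   [vowel merger]
  yorlolhuzude → yorlolhuzudi   [vowel merger]
  yorlolhuzudi → yorloluzudi   [h-loss]
  yorloluzudi → yolloluzudi   [unconditioned shift]
  yolloluzudi → yololuzudi   [degemination]
  yololuzudi (rule 6 does not apply)
  giving Eslur yololuzudi.

yololuzudi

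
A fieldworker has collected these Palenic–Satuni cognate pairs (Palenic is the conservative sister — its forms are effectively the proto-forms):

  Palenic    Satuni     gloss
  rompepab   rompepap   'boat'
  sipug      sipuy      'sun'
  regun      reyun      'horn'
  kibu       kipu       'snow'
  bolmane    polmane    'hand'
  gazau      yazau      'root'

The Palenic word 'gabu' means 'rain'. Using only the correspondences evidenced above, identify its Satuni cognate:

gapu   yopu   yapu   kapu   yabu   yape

gazau ~ yazau — Palenic g corresponds to Satuni y word-initially before a back vowel.
kibu ~ kipu — Palenic b corresponds to Satuni p between vowels (before a back vowel).
Applying these to Palenic 'gabu':
  gabu → yabu   (g→y word-initially before a back vowel)
  yabu → yapu   (b→p between vowels (before a back vowel))
So the Satuni cognate is 'yapu'.

yapu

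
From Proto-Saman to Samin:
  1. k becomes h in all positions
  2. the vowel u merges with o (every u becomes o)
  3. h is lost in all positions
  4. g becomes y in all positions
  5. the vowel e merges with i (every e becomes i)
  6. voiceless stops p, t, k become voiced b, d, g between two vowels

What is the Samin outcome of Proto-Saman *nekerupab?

Samin: *nekerupab > neherupab > neheropab > neeropab > niiropab > niirobab  (by unconditioned shift, vowel merger, h-loss, vowel merger, intervocalic voicing)

niirobab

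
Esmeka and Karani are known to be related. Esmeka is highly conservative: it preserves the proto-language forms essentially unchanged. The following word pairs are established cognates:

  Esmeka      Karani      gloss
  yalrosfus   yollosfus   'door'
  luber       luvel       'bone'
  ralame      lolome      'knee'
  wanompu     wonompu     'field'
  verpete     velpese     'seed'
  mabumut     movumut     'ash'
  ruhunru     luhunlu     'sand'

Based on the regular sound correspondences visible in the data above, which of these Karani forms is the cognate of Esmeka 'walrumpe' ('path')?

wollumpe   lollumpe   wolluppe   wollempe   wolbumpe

yalrosfus ~ yollosfus, ralame ~ lolome — Esmeka a corresponds to Karani o after a consonant, before a consonant other than r, m, n, p, b, f, v.
ruhunru ~ luhunlu — Esmeka r corresponds to Karani l after a consonant, before a back vowel.
Applying these to Esmeka 'walrumpe':
  walrumpe → wolrumpe   (a→o after a consonant, before a consonant other than r, m, n, p, b, f, v)
  wolrumpe → wollumpe   (r→l after a consonant, before a back vowel)
So the Karani cognate is 'wollumpe'.

wollumpe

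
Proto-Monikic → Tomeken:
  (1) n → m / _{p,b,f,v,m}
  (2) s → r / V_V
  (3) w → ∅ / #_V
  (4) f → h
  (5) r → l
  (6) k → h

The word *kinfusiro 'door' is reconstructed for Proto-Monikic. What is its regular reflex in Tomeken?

himhulilo

Tomeken: start from *kinfusiro.
  rule 1 (nasal place assimilation): kinfusiro → kimfusiro
  rule 2 (rhotacism): kimfusiro → kimfuriro
  rule 3: no change — kimfuriro
  rule 4 (unconditioned shift): kimfuriro → kimhuriro
  rule 5 (unconditioned shift): kimhuriro → kimhulilo
  rule 6 (unconditioned shift): kimhulilo → himhulilo
  ⇒ Tomeken himhulilo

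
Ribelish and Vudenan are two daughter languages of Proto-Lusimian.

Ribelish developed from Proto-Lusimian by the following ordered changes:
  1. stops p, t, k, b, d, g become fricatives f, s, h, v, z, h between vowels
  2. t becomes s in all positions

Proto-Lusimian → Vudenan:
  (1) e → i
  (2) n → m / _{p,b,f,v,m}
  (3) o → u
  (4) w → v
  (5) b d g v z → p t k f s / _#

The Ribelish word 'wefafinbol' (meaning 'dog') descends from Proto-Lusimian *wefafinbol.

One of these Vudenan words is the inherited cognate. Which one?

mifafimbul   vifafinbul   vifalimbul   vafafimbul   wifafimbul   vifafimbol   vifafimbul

Vudenan: *wefafinbol > wifafinbol > wifafimbol > wifafimbul > vifafimbul  (by vowel merger, nasal place assimilation, vowel merger, unconditioned shift)
Among the options, 'vifafimbul' alone shows every Vudenan change applied in order.

vifafimbul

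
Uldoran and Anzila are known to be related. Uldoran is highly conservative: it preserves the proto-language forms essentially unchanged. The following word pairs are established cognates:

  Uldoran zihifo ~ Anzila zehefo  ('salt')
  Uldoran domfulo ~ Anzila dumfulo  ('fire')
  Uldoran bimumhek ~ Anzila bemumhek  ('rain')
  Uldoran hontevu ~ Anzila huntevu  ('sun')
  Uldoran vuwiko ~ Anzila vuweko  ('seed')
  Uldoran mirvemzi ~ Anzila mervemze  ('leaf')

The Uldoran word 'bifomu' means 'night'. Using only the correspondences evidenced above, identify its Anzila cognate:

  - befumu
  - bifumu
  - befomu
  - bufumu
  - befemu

zihifo ~ zehefo — Uldoran i corresponds to Anzila e after a consonant, before a labial obstruent.
domfulo ~ dumfulo — Uldoran o corresponds to Anzila u after a consonant, before a nasal.
Applying these to Uldoran 'bifomu':
  bifomu → befomu   (i→e after a consonant, before a labial obstruent)
  befomu → befumu   (o→u after a consonant, before a nasal)
So the Anzila cognate is 'befumu'.

befumu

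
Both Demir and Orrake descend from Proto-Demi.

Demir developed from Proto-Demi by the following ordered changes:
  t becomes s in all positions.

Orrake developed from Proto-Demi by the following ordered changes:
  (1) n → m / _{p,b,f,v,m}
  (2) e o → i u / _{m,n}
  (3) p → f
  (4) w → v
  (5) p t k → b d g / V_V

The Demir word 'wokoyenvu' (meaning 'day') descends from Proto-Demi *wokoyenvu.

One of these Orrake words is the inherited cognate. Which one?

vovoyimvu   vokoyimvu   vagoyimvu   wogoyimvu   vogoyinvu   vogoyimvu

vogoyimvu

Orrake: start from *wokoyenvu.
  rule 1 (nasal place assimilation): wokoyenvu → wokoyemvu
  rule 2 (pre-nasal raising): wokoyemvu → wokoyimvu
  rule 3: no change — wokoyimvu
  rule 4 (unconditioned shift): wokoyimvu → vokoyimvu
  rule 5 (intervocalic voicing): vokoyimvu → vogoyimvu
  ⇒ Orrake vogoyimvu
Only 'vogoyimvu' matches the regular Orrake development of *wokoyenvu.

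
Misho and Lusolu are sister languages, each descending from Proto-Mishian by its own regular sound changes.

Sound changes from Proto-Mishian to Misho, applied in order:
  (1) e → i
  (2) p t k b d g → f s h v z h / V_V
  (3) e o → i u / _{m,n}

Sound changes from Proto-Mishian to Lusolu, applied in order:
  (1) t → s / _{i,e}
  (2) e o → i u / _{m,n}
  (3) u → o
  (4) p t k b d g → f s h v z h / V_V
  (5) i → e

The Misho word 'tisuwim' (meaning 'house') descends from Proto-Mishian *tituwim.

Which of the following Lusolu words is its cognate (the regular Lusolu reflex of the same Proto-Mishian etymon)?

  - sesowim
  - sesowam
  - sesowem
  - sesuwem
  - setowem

Lusolu: *tituwim
  tituwim → situwim   [palatalisation]
  situwim (rule 2 does not apply)
  situwim → sitowim   [vowel merger]
  sitowim → sisowim   [intervocalic lenition]
  sisowim → sesowem   [vowel merger]
  giving Lusolu sesowem.
Only 'sesowem' matches the regular Lusolu development of *tituwim.

sesowem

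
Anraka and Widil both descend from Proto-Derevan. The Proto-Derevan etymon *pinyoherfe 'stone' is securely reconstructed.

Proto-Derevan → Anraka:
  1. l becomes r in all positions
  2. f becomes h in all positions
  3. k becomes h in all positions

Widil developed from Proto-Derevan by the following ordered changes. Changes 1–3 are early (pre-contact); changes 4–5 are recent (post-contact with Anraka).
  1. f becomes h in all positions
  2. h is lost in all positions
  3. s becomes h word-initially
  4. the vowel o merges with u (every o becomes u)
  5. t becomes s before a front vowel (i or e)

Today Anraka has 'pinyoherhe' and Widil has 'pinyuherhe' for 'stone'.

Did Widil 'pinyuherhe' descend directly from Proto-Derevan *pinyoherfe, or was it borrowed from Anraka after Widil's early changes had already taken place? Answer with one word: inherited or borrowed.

If inherited, *pinyoherfe would pass through all of Widil's changes:
Widil: *pinyoherfe > pinyoherhe > pinyoere > pinyuere  (by unconditioned shift, h-loss, vowel merger)
If borrowed from Anraka 'pinyoherhe' after the early changes, it would undergo only the recent ones:
  rule 4 (vowel merger): pinyoherhe → pinyuherhe
  rule 5 (palatalisation): no change (pinyuherhe)
  ⇒ as a loan: pinyuherhe
Widil 'pinyuherhe' matches the loan outcome 'pinyuherhe', not the inherited 'pinyuere' — it skipped the early Widil changes, so it was borrowed from Anraka.

borrowed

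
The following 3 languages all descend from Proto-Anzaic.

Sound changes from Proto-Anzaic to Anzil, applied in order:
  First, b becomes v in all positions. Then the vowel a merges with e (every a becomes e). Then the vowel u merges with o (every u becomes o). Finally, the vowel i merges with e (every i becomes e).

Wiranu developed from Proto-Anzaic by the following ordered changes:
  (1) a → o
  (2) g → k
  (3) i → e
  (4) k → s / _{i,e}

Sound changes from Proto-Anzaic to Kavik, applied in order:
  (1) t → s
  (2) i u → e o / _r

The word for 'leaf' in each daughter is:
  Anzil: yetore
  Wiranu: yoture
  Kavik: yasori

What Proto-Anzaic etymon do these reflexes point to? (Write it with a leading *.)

*yaturi

Position 6: Anzil has e, Wiranu has e, Kavik has i. Kavik preserves i here (none of its changes turn any other segment into i), so the proto-segment is *i.
Position 4: Anzil has o, Wiranu has u, Kavik has o. Wiranu preserves u here (none of its changes turn any other segment into u), so the proto-segment is *u.
Continuing position by position gives *yaturi; check it forward:
Anzil: start from *yaturi.
  rule 1: no change — yaturi
  rule 2 (vowel merger): yaturi → yeturi
  rule 3 (vowel merger): yeturi → yetori
  rule 4 (vowel merger): yetori → yetore
  ⇒ Anzil yetore
Wiranu: start from *yaturi.
  rule 1 (vowel merger): yaturi → yoturi
  rule 2: no change — yoturi
  rule 3 (vowel merger): yoturi → yoture
  rule 4: no change — yoture
  ⇒ Wiranu yoture
Kavik: *yaturi > yasuri > yasori  (by unconditioned shift, pre-rhotic lowering)
*yaturi is the unique common source.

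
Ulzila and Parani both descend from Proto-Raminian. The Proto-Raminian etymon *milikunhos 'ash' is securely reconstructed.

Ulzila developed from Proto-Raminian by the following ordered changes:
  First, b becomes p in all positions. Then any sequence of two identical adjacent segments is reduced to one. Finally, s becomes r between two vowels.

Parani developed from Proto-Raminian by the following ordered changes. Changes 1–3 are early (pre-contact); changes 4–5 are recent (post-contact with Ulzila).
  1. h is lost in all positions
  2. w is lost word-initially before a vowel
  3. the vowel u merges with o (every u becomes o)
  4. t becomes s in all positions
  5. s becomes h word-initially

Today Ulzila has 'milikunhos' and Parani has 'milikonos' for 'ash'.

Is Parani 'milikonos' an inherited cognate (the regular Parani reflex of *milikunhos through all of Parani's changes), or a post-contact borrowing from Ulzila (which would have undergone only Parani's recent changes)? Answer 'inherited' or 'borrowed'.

inherited

If inherited, *milikunhos would pass through all of Parani's changes:
Parani: *milikunhos > milikunos > milikonos  (by h-loss, vowel merger)
If borrowed from Ulzila 'milikunhos' after the early changes, it would undergo only the recent ones:
  rule 4 (unconditioned shift): no change (milikunhos)
  rule 5 (debuccalisation): no change (milikunhos)
  ⇒ as a loan: milikunhos
Parani 'milikonos' matches the inherited outcome exactly, so it is an inherited cognate, not a loan.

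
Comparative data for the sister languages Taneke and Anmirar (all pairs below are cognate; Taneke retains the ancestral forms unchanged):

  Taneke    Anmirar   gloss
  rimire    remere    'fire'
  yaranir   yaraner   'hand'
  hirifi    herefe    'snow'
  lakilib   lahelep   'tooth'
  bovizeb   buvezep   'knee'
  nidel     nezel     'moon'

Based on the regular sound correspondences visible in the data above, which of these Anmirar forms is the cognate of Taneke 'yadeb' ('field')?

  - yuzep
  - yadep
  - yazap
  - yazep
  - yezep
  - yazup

nidel ~ nezel — Taneke d corresponds to Anmirar z between vowels (before a front vowel).
lakilib ~ lahelep, bovizeb ~ buvezep — Taneke b corresponds to Anmirar p word-finally.
Applying these to Taneke 'yadeb':
  yadeb → yazeb   (d→z between vowels (before a front vowel))
  yazeb → yazep   (b→p word-finally)
So the Anmirar cognate is 'yazep'.

yazep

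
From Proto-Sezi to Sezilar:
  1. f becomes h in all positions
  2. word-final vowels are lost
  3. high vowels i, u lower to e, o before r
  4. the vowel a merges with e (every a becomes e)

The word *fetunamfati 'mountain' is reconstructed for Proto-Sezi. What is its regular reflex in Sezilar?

Sezilar: *fetunamfati > hetunamhati > hetunamhat > hetunemhet  (by unconditioned shift, apocope, vowel merger)

hetunemhet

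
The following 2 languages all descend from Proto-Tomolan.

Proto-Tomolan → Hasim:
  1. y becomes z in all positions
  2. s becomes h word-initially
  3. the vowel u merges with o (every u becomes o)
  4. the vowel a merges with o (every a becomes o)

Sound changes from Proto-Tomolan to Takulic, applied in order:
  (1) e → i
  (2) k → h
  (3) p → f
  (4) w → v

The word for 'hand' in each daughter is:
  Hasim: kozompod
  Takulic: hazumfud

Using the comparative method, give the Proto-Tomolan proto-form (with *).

Position 7: Hasim has o, Takulic has u. Takulic preserves u here (none of its changes turn any other segment into u), so the proto-segment is *u.
Position 2: Hasim has o, Takulic has a. Takulic preserves a here (none of its changes turn any other segment into a), so the proto-segment is *a.
Verify the candidate proto-form against each daughter:
Hasim: *kazumpud > kazompod > kozompod  (by vowel merger, vowel merger)
Takulic: *kazumpud > hazumpud > hazumfud  (by unconditioned shift, unconditioned shift)
*kazumpud is the unique common source.

*kazumpud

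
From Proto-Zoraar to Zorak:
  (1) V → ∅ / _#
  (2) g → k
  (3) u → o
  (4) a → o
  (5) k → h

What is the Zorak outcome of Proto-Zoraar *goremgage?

horemhoh

Zorak: start from *goremgage.
  rule 1 (apocope): goremgage → goremgag
  rule 2 (unconditioned shift): goremgag → koremkak
  rule 3: no change — koremkak
  rule 4 (vowel merger): koremkak → koremkok
  rule 5 (unconditioned shift): koremkok → horemhoh
  ⇒ Zorak horemhoh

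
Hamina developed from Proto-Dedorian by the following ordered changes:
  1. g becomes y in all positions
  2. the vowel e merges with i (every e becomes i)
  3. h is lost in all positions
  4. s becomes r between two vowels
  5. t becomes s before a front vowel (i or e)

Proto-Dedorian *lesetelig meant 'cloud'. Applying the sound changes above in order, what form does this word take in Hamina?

lirisiliy

Hamina: *lesetelig
  lesetelig → leseteliy   [unconditioned shift]
  leseteliy → lisitiliy   [vowel merger]
  lisitiliy (rule 3 does not apply)
  lisitiliy → liritiliy   [rhotacism]
  liritiliy → lirisiliy   [palatalisation]
  giving Hamina lirisiliy.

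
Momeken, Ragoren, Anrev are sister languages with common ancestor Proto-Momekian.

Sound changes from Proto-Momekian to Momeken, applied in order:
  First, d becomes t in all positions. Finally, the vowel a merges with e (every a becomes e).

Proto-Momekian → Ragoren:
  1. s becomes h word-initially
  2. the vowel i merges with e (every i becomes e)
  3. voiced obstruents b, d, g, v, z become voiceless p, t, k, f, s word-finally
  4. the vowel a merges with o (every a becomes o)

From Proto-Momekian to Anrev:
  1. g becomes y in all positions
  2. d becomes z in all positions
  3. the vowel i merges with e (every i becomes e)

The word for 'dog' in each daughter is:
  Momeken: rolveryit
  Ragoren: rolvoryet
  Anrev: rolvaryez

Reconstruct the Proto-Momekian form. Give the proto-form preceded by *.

Position 8: Momeken has i, Ragoren has e, Anrev has e. Momeken preserves i here (none of its changes turn any other segment into i), so the proto-segment is *i.
Position 5: Momeken has e, Ragoren has o, Anrev has a. Anrev preserves a here (none of its changes turn any other segment into a), so the proto-segment is *a.
Position 9: Momeken has t, Ragoren has t, Anrev has z. Taking the neighbouring segments as reconstructed: Momeken t could go back to *t or *d; Ragoren t could go back to *t or *d; Anrev z could go back to *d or *z — the one source consistent with every daughter is *d.
Verify the candidate proto-form against each daughter:
Momeken: *rolvaryid
  rolvaryid → rolvaryit   [unconditioned shift]
  rolvaryit → rolveryit   [vowel merger]
  giving Momeken rolveryit.
Ragoren: *rolvaryid
  rolvaryid (rule 1 does not apply)
  rolvaryid → rolvaryed   [vowel merger]
  rolvaryed → rolvaryet   [final devoicing]
  rolvaryet → rolvoryet   [vowel merger]
  giving Ragoren rolvoryet.
Anrev: *rolvaryid
  rolvaryid (rule 1 does not apply)
  rolvaryid → rolvaryiz   [unconditioned shift]
  rolvaryiz → rolvaryez   [vowel merger]
  giving Anrev rolvaryez.
*rolvaryid is the unique common source.

*rolvaryid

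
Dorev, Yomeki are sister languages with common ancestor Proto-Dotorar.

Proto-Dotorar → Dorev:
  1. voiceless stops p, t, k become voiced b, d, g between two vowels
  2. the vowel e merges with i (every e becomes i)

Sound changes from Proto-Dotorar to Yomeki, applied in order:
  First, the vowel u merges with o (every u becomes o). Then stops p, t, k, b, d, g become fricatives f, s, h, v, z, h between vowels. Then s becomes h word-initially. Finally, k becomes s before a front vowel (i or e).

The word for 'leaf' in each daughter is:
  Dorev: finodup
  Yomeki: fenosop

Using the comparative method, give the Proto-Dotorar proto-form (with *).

Position 2: Dorev has i, Yomeki has e. Yomeki preserves e here (none of its changes turn any other segment into e), so the proto-segment is *e.
Position 6: Dorev has u, Yomeki has o. Dorev preserves u here (none of its changes turn any other segment into u), so the proto-segment is *u.
Position 5: Dorev has d, Yomeki has s. Taking the neighbouring segments as reconstructed: Dorev d could go back to *t or *d; Yomeki s could go back to *t or *s — the one source consistent with every daughter is *t.
Continuing position by position gives *fenotup; check it forward:
Dorev: start from *fenotup.
  rule 1 (intervocalic voicing): fenotup → fenodup
  rule 2 (vowel merger): fenodup → finodup
  ⇒ Dorev finodup
Yomeki: start from *fenotup.
  rule 1 (vowel merger): fenotup → fenotop
  rule 2 (intervocalic lenition): fenotop → fenosop
  rule 3: no change — fenosop
  rule 4: no change — fenosop
  ⇒ Yomeki fenosop
Only *fenotup yields all of Dorev finodup, Yomeki fenosop.

*fenotup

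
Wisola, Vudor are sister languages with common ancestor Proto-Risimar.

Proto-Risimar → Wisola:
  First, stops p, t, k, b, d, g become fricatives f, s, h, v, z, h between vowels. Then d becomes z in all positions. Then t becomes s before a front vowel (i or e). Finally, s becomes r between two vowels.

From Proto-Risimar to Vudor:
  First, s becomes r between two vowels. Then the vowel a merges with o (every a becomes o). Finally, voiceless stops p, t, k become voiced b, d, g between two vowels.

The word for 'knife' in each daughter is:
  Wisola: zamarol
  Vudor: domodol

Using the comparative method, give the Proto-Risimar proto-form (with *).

*damatol

Position 4: Wisola has a, Vudor has o. Wisola preserves a here (none of its changes turn any other segment into a), so the proto-segment is *a.
Position 5: Wisola has r, Vudor has d. Taking the neighbouring segments as reconstructed: Wisola r could go back to *t or *s or *r; Vudor d could go back to *t or *d — the one source consistent with every daughter is *t.
This points to *damatol. Verify forward in each daughter:
Wisola: start from *damatol.
  rule 1 (intervocalic lenition): damatol → damasol
  rule 2 (unconditioned shift): damasol → zamasol
  rule 3: no change — zamasol
  rule 4 (rhotacism): zamasol → zamarol
  ⇒ Wisola zamarol
Vudor: *damatol
  damatol (rule 1 does not apply)
  damatol → domotol   [vowel merger]
  domotol → domodol   [intervocalic voicing]
  giving Vudor domodol.
*damatol is the unique common source.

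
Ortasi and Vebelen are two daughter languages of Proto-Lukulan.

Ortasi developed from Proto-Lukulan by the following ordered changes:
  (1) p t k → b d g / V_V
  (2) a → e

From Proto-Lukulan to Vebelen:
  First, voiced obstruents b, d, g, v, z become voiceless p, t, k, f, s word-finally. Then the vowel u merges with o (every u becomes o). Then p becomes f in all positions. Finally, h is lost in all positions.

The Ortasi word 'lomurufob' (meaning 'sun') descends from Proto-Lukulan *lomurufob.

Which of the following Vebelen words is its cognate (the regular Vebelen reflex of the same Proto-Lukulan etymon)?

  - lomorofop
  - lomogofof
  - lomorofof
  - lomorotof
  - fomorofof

lomorofof

Vebelen: start from *lomurufob.
  rule 1 (final devoicing): lomurufob → lomurufop
  rule 2 (vowel merger): lomurufop → lomorofop
  rule 3 (unconditioned shift): lomorofop → lomorofof
  rule 4: no change — lomorofof
  ⇒ Vebelen lomorofof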